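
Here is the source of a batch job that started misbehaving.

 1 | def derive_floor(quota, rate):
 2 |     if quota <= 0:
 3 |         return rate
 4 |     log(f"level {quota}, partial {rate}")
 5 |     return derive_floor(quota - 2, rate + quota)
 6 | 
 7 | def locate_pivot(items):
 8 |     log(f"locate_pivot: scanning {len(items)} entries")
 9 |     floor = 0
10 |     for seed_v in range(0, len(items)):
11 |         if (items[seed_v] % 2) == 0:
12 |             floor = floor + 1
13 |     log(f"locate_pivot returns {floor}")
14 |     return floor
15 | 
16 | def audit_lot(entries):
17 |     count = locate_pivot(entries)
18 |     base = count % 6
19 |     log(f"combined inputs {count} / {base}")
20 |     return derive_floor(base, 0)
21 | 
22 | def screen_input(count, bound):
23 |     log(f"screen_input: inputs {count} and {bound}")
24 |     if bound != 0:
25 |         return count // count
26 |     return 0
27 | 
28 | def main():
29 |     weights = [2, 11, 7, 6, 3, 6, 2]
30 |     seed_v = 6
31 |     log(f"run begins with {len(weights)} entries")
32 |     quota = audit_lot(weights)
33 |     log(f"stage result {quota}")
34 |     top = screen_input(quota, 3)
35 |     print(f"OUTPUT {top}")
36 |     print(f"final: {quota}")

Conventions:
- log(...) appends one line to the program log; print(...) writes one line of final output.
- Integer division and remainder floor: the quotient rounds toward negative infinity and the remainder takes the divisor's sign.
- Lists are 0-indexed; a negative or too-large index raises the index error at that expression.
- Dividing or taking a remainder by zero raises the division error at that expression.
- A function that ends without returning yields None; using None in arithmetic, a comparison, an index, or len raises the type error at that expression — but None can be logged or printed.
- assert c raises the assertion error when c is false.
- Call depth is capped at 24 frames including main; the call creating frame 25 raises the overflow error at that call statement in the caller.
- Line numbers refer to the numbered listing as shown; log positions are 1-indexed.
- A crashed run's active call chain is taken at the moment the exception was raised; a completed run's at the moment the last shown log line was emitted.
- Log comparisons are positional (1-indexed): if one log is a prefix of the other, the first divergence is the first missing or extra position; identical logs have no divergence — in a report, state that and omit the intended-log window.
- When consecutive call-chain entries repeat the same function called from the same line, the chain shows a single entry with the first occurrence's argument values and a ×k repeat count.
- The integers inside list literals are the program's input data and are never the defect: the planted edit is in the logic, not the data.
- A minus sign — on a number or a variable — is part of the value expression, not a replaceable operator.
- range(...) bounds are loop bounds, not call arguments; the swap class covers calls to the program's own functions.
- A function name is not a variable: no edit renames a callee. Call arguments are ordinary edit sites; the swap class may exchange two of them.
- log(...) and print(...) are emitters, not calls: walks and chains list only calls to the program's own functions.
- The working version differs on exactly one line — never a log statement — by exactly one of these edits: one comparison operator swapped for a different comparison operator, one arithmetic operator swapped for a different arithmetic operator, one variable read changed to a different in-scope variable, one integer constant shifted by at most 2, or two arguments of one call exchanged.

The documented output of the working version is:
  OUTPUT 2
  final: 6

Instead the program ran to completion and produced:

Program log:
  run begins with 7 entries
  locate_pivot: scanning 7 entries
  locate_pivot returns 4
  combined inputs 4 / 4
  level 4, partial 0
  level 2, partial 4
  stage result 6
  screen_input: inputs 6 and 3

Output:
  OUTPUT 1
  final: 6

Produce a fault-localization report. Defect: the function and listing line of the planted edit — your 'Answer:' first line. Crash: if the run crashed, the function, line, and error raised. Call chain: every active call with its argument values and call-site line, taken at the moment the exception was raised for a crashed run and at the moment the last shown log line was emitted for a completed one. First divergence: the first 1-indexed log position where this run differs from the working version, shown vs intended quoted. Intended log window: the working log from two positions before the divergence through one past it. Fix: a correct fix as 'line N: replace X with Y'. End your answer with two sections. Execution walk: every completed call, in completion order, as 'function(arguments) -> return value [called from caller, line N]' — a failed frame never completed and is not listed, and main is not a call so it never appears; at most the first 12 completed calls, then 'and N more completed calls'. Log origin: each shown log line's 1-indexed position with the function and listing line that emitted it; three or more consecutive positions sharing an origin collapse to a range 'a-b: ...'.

Answer: the defect is in screen_input at line 25.
The tell: No log line changed; the fault shows up purely in the output.
Call chain: main -> screen_input(6, 3) (called at line 34).
First divergence: none; the two logs match at every position.
Execution walk:
  locate_pivot([2, 11, 7, 6, 3, 6, 2]) -> 4  [called from audit_lot, line 17]
  derive_floor(0, 6) -> 6  [called from derive_floor, line 5]
  derive_floor(2, 4) -> 6  [called from derive_floor, line 5]
  derive_floor(4, 0) -> 6  [called from audit_lot, line 20]
  audit_lot([2, 11, 7, 6, 3, 6, 2]) -> 6  [called from main, line 32]
  screen_input(6, 3) -> 1  [called from main, line 34]
Log line origins:
  1: from main, line 31
  2: from locate_pivot, line 8
  3: from locate_pivot, line 13
  4: from audit_lot, line 19
  5: from derive_floor, line 4
  6: from derive_floor, line 4
  7: from main, line 33
  8: from screen_input, line 23
A correct fix: line 25: replace `count // count` with `count // bound`.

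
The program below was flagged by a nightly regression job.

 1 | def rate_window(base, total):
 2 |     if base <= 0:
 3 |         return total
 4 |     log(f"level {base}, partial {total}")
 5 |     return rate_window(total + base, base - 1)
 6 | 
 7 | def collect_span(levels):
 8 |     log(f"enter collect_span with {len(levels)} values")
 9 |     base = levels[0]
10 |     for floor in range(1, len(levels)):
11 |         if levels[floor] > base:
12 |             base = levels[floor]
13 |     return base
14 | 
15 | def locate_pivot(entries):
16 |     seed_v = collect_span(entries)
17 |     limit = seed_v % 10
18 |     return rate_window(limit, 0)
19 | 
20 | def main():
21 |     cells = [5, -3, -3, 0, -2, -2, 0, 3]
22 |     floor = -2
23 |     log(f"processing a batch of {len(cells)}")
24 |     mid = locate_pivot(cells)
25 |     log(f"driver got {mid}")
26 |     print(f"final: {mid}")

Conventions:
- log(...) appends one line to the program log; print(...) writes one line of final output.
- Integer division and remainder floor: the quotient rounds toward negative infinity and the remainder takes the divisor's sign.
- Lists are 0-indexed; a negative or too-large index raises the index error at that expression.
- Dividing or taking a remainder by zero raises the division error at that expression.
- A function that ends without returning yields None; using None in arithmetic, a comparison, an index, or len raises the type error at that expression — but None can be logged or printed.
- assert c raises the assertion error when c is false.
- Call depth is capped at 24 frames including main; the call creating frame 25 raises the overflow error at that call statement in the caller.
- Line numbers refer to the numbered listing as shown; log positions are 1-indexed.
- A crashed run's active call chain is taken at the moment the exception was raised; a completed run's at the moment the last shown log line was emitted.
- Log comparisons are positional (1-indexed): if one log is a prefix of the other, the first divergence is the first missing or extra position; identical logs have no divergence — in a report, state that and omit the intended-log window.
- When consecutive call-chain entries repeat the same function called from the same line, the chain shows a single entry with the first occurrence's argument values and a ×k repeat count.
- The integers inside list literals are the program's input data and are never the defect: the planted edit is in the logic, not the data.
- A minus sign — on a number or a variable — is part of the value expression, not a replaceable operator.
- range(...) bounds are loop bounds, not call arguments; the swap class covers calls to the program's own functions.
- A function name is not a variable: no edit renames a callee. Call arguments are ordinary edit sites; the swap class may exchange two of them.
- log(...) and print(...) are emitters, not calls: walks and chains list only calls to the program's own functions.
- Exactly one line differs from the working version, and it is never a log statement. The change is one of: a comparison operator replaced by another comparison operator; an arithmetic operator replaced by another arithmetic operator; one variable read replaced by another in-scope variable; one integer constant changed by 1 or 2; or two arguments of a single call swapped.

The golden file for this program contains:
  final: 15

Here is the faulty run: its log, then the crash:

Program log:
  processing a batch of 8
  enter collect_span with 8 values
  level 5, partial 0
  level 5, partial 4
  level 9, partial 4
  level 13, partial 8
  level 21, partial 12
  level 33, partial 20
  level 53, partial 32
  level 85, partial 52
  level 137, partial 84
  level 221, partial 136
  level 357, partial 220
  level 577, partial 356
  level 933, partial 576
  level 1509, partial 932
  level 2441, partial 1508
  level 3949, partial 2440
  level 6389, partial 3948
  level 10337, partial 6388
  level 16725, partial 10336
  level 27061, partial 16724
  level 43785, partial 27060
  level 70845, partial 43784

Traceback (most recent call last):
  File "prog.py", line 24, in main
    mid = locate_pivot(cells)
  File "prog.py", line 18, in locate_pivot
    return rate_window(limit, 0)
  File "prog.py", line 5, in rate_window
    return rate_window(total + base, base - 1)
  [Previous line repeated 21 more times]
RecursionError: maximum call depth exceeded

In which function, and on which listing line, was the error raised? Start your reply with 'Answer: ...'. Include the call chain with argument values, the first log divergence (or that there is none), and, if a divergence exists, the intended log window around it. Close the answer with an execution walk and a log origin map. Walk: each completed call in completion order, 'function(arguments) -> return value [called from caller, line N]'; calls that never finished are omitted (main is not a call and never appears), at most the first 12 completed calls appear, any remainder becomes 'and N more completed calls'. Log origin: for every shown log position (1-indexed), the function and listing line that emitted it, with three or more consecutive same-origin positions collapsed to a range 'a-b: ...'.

Answer: the error was raised in rate_window, line 5.
Key fact: The log first diverges at position 4: the faulty run prints 'level 5, partial 4' where the working version prints 'level 4, partial 5'.
Call chain: main -> locate_pivot([5, -3, -3, 0, -2, -2, 0, 3]) (called at line 24) -> rate_window(5, 0) (called at line 18) -> rate_window(5, 4) (called at line 5) ×21.
First divergence: at position 4 the run shows 'level 5, partial 4' where the working version logs 'level 4, partial 5'.
Intended log window:
  2: enter collect_span with 8 values
  3: level 5, partial 0
  4: level 4, partial 5
  5: level 3, partial 9
Execution walk:
  collect_span([5, -3, -3, 0, -2, -2, 0, 3]) -> 5  [called from locate_pivot, line 16]
Log origin:
  1 — main, line 23
  2 — collect_span, line 8
  3-24 — rate_window, line 4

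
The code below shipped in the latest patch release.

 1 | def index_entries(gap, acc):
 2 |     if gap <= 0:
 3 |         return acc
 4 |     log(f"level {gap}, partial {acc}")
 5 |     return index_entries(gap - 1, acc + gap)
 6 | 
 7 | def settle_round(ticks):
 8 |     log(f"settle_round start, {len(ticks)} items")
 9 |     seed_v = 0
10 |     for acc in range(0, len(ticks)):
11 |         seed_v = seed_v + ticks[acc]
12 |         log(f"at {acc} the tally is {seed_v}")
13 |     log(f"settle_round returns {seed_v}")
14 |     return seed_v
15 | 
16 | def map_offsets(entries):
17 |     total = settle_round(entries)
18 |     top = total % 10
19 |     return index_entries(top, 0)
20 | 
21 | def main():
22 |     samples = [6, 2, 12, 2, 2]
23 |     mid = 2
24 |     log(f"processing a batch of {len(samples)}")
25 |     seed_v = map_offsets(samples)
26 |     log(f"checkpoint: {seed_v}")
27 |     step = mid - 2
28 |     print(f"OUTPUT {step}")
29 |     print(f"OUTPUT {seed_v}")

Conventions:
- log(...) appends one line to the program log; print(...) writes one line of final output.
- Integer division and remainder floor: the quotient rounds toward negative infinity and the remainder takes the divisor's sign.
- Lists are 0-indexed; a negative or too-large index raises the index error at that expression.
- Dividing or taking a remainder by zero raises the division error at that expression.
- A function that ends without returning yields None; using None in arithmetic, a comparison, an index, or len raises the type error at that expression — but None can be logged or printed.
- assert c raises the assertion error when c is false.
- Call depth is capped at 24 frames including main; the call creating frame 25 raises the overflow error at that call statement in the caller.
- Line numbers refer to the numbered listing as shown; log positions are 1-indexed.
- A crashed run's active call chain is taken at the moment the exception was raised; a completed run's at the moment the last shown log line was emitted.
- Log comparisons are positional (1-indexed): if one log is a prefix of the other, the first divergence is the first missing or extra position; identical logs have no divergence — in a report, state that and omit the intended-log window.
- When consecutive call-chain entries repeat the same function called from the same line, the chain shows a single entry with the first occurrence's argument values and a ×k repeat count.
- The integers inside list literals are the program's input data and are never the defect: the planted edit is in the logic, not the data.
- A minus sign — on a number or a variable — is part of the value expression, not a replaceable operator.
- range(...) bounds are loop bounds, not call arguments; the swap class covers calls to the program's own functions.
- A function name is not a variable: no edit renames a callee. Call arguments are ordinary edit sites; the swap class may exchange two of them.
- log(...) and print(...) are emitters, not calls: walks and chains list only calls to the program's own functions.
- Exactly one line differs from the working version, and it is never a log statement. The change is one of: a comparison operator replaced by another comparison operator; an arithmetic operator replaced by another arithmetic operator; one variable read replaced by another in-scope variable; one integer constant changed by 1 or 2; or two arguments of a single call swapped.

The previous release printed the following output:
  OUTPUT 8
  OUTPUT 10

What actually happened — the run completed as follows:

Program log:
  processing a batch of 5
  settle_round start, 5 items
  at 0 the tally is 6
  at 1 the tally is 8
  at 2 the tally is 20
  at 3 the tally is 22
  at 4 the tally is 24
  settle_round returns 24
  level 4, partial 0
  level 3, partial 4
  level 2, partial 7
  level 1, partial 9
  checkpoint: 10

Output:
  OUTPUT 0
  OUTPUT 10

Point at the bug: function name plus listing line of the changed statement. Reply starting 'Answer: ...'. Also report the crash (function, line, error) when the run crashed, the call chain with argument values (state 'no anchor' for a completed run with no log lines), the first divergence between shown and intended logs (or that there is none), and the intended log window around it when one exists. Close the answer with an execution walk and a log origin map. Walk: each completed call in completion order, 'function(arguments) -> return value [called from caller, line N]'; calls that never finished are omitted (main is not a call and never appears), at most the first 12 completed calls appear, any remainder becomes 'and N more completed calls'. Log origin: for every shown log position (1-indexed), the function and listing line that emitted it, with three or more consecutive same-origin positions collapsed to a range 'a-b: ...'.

Answer: the defect is in main at line 27.
The tell: Log streams are identical — the defect surfaces only in the printed output.
Call chain: main.
First divergence: none — the logs agree in full.
Execution walk:
  settle_round([6, 2, 12, 2, 2]) -> 24  [called from map_offsets, line 17]
  index_entries(0, 10) -> 10  [called from index_entries, line 5]
  index_entries(1, 9) -> 10  [called from index_entries, line 5]
  index_entries(2, 7) -> 10  [called from index_entries, line 5]
  index_entries(3, 4) -> 10  [called from index_entries, line 5]
  index_entries(4, 0) -> 10  [called from map_offsets, line 19]
  map_offsets([6, 2, 12, 2, 2]) -> 10  [called from main, line 25]
Origin of each log line:
  1: emitted by main (line 24)
  2: emitted by settle_round (line 8)
  3-7: emitted by settle_round (line 12)
  8: emitted by settle_round (line 13)
  9-12: emitted by index_entries (line 4)
  13: emitted by main (line 26)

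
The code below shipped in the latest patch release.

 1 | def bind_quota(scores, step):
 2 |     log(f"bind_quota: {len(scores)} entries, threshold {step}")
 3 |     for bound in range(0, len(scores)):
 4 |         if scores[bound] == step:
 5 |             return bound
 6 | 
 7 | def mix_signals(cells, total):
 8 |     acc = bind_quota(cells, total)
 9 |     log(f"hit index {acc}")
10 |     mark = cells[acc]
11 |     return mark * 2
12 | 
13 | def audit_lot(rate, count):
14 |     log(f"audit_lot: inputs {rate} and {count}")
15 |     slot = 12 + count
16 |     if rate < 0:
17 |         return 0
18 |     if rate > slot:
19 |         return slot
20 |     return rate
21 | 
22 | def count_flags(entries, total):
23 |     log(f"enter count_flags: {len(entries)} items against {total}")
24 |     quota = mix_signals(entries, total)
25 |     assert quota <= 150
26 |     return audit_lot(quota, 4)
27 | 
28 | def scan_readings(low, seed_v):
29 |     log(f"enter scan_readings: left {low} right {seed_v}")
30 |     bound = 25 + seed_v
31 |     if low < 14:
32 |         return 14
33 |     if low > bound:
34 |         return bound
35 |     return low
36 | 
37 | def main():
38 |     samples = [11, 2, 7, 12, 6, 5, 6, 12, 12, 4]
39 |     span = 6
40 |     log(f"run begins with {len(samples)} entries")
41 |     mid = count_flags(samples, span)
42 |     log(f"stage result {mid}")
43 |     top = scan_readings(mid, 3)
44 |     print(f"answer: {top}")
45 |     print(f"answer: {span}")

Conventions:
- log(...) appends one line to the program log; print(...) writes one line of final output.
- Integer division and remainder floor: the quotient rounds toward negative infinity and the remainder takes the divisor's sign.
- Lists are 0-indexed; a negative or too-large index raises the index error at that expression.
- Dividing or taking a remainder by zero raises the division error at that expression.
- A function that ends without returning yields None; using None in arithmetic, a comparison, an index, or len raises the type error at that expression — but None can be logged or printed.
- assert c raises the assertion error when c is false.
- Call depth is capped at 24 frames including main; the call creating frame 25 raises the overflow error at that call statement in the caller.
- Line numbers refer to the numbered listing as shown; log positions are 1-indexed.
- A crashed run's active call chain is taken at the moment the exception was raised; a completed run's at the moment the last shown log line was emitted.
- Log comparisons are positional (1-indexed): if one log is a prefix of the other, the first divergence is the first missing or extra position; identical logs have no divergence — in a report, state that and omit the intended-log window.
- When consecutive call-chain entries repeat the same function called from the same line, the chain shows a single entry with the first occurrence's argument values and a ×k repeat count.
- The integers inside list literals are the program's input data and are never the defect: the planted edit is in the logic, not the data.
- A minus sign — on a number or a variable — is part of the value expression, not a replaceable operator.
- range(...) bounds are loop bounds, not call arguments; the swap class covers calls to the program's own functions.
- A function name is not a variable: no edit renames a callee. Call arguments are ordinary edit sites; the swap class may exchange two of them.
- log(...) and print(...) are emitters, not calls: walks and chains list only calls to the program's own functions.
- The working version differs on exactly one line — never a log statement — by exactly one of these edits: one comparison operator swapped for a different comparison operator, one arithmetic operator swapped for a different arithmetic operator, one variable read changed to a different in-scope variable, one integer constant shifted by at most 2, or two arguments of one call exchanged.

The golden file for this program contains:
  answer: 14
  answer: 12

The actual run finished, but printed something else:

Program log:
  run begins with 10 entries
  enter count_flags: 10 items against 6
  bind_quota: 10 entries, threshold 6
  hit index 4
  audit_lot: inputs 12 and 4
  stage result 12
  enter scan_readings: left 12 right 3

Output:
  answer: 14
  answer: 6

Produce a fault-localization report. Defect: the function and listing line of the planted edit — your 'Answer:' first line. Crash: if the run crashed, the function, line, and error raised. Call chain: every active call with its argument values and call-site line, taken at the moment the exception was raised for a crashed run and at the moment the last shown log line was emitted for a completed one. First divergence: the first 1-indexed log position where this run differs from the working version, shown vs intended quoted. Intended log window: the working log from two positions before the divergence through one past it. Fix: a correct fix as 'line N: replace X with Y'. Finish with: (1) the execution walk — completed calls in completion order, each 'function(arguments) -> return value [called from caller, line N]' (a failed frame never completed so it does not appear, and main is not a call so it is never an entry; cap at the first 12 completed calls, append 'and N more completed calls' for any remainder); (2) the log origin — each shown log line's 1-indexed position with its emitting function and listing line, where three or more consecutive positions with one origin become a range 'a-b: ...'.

Answer: the defect is in main at line 45.
Key observation: Nothing in the log betrays the bug — only the output does.
Call chain: main -> scan_readings(12, 3) (called at line 43).
First divergence: there is none — every log position agrees.
Execution walk:
  bind_quota([11, 2, 7, 12, 6, 5, 6, 12, 12, 4], 6) -> 4  [called from mix_signals, line 8]
  mix_signals([11, 2, 7, 12, 6, 5, 6, 12, 12, 4], 6) -> 12  [called from count_flags, line 24]
  audit_lot(12, 4) -> 12  [called from count_flags, line 26]
  count_flags([11, 2, 7, 12, 6, 5, 6, 12, 12, 4], 6) -> 12  [called from main, line 41]
  scan_readings(12, 3) -> 14  [called from main, line 43]
Log origin:
  1 — main, line 40
  2 — count_flags, line 23
  3 — bind_quota, line 2
  4 — mix_signals, line 9
  5 — audit_lot, line 14
  6 — main, line 42
  7 — scan_readings, line 29
A correct fix: line 45: replace `span` with `mid`.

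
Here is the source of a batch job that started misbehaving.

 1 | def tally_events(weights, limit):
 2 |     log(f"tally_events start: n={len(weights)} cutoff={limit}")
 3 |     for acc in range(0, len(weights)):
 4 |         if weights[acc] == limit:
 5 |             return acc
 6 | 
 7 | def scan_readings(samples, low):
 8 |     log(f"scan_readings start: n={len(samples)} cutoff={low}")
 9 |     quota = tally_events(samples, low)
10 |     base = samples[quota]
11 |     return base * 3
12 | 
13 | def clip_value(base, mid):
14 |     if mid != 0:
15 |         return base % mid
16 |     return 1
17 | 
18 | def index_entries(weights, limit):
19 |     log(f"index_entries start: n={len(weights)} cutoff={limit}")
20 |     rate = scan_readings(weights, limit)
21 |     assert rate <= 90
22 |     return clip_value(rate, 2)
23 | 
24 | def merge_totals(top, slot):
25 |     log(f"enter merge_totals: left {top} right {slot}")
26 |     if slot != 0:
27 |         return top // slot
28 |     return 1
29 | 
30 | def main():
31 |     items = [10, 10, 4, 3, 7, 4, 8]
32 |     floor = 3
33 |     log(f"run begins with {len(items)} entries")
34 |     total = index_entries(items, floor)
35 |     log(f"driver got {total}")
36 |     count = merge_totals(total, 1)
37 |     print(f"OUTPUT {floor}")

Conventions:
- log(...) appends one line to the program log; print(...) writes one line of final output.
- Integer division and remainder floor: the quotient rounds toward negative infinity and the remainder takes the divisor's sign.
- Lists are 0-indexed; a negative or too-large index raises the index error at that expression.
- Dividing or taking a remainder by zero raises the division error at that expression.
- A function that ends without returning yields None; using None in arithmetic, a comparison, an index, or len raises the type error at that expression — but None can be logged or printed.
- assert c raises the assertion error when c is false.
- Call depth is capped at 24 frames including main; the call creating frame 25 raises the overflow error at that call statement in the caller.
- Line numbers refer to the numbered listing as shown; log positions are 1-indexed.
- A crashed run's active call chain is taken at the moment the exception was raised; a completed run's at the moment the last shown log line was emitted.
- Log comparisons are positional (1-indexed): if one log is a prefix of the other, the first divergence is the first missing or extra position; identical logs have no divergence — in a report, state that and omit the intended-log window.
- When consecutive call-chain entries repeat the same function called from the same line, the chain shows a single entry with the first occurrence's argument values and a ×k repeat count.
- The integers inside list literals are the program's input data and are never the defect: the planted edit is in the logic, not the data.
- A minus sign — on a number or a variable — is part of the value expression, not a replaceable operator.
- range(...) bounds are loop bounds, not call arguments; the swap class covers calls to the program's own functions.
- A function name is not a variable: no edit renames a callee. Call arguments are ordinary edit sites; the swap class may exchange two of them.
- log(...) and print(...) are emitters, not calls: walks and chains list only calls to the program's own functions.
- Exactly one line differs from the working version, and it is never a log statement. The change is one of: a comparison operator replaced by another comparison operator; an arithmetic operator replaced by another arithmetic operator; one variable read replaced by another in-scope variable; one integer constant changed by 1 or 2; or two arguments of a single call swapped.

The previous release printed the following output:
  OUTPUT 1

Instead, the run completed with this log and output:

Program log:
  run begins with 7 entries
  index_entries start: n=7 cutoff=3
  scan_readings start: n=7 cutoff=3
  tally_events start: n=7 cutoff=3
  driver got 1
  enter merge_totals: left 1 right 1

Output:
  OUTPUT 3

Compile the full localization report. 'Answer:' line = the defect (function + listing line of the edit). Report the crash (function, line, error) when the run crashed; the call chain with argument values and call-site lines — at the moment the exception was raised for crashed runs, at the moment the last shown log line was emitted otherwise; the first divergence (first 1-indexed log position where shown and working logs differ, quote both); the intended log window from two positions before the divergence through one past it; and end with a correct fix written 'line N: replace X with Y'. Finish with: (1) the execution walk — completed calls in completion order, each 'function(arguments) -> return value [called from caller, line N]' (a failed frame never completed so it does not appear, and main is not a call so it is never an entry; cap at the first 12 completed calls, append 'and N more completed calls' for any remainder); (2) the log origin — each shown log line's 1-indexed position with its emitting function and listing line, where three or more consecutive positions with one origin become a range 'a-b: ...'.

Answer: the defect is in main at line 37.
Key fact: The two runs log identically and part ways only at the printed values.
Call chain: main -> merge_totals(1, 1) (called at line 36).
First divergence: none; the two logs match at every position.
Execution walk:
  tally_events([10, 10, 4, 3, 7, 4, 8], 3) -> 3  [called from scan_readings, line 9]
  scan_readings([10, 10, 4, 3, 7, 4, 8], 3) -> 9  [called from index_entries, line 20]
  clip_value(9, 2) -> 1  [called from index_entries, line 22]
  index_entries([10, 10, 4, 3, 7, 4, 8], 3) -> 1  [called from main, line 34]
  merge_totals(1, 1) -> 1  [called from main, line 36]
Log origins:
  1 — main, line 33
  2 — index_entries, line 19
  3 — scan_readings, line 8
  4 — tally_events, line 2
  5 — main, line 35
  6 — merge_totals, line 25
A correct fix: line 37: replace `floor` with `count`.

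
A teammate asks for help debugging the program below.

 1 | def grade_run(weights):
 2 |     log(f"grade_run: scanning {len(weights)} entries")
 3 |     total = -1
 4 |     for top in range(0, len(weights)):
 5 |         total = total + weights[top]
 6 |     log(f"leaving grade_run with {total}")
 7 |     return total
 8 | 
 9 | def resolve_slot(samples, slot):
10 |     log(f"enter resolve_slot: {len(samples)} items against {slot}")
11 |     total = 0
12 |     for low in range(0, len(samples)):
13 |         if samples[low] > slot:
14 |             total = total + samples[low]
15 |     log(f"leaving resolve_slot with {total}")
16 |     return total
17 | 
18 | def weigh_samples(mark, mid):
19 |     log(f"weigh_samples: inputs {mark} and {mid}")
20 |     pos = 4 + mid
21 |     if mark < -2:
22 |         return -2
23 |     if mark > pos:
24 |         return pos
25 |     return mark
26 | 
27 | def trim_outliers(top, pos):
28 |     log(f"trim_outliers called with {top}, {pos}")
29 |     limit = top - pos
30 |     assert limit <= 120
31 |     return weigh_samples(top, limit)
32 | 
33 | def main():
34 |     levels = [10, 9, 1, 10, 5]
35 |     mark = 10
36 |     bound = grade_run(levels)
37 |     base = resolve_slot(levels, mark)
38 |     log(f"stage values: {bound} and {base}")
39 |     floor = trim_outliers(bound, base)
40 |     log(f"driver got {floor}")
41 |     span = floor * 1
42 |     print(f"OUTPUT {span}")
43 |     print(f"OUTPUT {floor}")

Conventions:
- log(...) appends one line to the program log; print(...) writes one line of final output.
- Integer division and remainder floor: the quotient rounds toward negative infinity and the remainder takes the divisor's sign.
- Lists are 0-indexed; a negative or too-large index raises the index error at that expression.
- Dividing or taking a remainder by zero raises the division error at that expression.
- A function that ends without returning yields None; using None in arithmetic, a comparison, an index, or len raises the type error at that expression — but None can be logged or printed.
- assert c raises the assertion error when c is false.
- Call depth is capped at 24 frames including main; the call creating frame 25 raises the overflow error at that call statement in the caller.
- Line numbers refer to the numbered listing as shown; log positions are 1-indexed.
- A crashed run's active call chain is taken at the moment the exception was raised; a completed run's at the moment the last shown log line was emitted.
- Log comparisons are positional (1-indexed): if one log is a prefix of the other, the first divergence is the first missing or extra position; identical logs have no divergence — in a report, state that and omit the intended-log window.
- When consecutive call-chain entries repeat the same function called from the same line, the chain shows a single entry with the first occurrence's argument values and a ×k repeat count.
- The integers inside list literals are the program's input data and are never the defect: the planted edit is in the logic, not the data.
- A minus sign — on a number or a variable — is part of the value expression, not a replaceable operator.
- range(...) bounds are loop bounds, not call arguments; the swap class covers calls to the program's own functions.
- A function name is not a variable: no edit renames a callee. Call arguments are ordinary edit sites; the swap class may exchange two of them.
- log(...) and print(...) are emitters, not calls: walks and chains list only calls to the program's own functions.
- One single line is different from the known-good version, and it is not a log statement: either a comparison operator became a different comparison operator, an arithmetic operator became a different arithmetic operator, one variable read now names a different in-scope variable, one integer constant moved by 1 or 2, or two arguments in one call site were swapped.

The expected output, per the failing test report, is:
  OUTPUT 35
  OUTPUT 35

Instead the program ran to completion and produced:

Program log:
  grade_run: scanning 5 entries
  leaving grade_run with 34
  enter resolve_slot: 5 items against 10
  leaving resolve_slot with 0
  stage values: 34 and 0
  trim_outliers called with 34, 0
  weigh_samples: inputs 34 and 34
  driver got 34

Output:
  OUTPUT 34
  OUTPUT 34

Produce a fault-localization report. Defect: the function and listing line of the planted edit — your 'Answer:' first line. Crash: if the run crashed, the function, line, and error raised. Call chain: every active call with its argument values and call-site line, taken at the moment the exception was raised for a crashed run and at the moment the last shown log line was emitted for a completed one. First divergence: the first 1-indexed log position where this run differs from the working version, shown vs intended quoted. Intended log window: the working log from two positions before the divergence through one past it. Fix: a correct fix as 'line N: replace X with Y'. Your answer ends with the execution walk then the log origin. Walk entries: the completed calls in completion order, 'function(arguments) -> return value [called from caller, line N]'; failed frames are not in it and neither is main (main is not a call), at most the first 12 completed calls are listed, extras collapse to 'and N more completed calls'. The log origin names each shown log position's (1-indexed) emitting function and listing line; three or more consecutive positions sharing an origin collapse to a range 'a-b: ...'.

Answer: the defect is in grade_run at line 3.
Core observation: The log first diverges at position 2: the faulty run prints 'leaving grade_run with 34' where the working version prints 'leaving grade_run with 35'.
Call chain: main.
First divergence: position 2 — the shown line 'leaving grade_run with 34' should read 'leaving grade_run with 35'.
Intended log window:
  1: grade_run: scanning 5 entries
  2: leaving grade_run with 35
  3: enter resolve_slot: 5 items against 10
Execution walk:
  grade_run([10, 9, 1, 10, 5]) -> 34  [called from main, line 36]
  resolve_slot([10, 9, 1, 10, 5], 10) -> 0  [called from main, line 37]
  weigh_samples(34, 34) -> 34  [called from trim_outliers, line 31]
  trim_outliers(34, 0) -> 34  [called from main, line 39]
Log line origins:
  1: emitted by grade_run (line 2)
  2: emitted by grade_run (line 6)
  3: emitted by resolve_slot (line 10)
  4: emitted by resolve_slot (line 15)
  5: emitted by main (line 38)
  6: emitted by trim_outliers (line 28)
  7: emitted by weigh_samples (line 19)
  8: emitted by main (line 40)
A correct fix: line 3: replace `-1` with `0`.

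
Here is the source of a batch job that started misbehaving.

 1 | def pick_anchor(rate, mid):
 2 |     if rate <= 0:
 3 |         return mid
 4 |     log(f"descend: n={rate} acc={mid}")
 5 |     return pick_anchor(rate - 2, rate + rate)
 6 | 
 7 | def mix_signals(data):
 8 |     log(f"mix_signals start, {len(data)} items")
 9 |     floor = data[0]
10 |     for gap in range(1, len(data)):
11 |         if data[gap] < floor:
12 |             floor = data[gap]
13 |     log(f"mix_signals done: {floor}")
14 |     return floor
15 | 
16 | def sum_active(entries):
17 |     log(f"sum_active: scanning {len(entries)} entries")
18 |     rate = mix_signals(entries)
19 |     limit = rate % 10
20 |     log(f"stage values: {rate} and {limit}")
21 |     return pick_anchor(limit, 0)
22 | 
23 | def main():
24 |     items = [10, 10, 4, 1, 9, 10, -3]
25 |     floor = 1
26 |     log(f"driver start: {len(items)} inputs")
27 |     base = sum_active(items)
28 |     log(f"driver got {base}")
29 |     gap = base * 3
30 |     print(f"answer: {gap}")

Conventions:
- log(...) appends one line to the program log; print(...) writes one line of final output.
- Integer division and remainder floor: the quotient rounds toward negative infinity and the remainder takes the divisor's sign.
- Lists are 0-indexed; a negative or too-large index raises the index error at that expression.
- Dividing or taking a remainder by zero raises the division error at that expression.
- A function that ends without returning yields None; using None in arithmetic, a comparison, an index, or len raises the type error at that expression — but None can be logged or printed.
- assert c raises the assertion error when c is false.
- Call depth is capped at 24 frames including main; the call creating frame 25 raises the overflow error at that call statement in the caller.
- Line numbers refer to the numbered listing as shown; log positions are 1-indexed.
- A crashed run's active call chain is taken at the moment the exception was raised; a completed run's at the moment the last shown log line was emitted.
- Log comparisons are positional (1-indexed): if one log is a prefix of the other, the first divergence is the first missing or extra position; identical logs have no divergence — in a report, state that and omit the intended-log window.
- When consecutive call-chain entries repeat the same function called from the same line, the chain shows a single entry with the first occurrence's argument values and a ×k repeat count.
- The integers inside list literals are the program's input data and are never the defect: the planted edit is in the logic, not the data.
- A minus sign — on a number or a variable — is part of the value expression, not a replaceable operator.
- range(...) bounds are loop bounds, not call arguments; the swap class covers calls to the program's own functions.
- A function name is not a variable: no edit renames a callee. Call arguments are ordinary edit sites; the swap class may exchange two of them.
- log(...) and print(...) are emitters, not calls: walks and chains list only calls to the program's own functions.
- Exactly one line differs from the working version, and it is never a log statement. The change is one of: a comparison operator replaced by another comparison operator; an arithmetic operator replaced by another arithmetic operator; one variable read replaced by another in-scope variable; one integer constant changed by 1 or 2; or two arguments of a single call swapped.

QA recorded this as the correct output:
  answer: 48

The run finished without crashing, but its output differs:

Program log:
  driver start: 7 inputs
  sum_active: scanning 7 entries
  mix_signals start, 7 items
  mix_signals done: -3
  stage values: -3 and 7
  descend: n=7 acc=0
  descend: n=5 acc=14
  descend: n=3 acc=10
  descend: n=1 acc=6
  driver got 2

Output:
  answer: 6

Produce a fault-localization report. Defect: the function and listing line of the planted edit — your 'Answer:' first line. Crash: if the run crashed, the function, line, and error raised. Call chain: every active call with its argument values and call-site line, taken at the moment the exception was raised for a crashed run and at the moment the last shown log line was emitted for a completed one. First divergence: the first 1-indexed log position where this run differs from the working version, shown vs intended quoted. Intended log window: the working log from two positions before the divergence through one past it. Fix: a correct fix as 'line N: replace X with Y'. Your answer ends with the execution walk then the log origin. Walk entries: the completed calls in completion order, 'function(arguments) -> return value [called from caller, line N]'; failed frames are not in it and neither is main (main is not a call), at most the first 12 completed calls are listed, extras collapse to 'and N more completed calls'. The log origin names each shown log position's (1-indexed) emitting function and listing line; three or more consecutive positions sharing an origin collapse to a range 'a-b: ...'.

Answer: the defect is in pick_anchor at line 5.
Key fact: The earliest visible damage is log position 7 — 'descend: n=5 acc=14' rather than the intended 'descend: n=5 acc=7'.
Call chain: main.
First divergence: position 7 — shown 'descend: n=5 acc=14', intended 'descend: n=5 acc=7'.
Intended log window:
  5: stage values: -3 and 7
  6: descend: n=7 acc=0
  7: descend: n=5 acc=7
  8: descend: n=3 acc=12
Execution walk:
  mix_signals([10, 10, 4, 1, 9, 10, -3]) -> -3  [called from sum_active, line 18]
  pick_anchor(-1, 2) -> 2  [called from pick_anchor, line 5]
  pick_anchor(1, 6) -> 2  [called from pick_anchor, line 5]
  pick_anchor(3, 10) -> 2  [called from pick_anchor, line 5]
  pick_anchor(5, 14) -> 2  [called from pick_anchor, line 5]
  pick_anchor(7, 0) -> 2  [called from sum_active, line 21]
  sum_active([10, 10, 4, 1, 9, 10, -3]) -> 2  [called from main, line 27]
Log origins:
  1 — main, line 26
  2 — sum_active, line 17
  3 — mix_signals, line 8
  4 — mix_signals, line 13
  5 — sum_active, line 20
  6-9 — pick_anchor, line 4
  10 — main, line 28
A correct fix: line 5: replace `rate + rate` with `mid + rate`.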